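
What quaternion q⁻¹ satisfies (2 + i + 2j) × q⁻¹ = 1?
0.2222 - 0.1111i - 0.2222j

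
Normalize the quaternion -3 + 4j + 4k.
-0.4685 + 0.6247j + 0.6247k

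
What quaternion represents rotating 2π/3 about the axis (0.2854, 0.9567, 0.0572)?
0.5 + 0.2472i + 0.8285j + 0.0495k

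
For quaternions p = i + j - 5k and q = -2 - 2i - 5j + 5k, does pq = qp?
No: pq = 32 - 22i + 3j + 7k ≠ 32 + 18i - 7j + 13k = qp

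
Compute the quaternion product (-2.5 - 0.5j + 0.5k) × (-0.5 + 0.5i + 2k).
0.25 - 2.25i + 0.5j - 5k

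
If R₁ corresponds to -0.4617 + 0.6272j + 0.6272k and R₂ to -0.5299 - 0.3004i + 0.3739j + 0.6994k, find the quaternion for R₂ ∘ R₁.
-0.4285 - 0.0655i - 0.3166j - 0.8437k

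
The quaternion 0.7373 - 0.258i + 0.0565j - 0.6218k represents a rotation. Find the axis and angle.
axis = (-0.3819, 0.0836, -0.9204), θ = 85°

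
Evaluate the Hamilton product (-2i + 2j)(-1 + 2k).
6i + 2j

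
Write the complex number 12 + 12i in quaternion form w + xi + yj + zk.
12 + 12i + 0j + 0k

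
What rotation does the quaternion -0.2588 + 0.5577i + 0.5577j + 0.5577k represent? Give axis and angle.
axis = (√3/3, √3/3, √3/3), θ = 7π/6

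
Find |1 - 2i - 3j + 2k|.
√18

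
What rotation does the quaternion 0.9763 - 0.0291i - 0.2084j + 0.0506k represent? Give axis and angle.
axis = (-0.1345, -0.9629, 0.2338), θ = 25°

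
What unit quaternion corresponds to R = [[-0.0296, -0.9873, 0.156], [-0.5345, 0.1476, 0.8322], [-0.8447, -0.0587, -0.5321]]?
0.3827 - 0.582i + 0.6537j + 0.2958k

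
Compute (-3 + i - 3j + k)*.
-3 - i + 3j - k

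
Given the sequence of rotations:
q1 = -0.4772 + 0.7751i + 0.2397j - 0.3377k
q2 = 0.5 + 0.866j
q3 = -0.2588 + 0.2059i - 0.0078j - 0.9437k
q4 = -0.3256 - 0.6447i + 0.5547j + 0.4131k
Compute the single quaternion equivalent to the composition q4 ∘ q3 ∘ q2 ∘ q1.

q2 · q1 = -0.4462 + 0.0951i - 0.2934j - 0.8401k
q3 · q2 · q1 = -0.6992 - 0.3868i + 0.1626j + 0.5788k
q4 · q3 · q2 · q1 = -0.351 + 0.8306i - 0.2274j - 0.3676k
-0.351 + 0.8306i - 0.2274j - 0.3676k


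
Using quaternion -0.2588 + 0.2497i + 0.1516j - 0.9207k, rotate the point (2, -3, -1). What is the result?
(0.258, 3.715, -0.367)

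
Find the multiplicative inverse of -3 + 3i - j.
-0.1579 - 0.1579i + 0.0526j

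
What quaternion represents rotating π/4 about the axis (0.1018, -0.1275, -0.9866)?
0.9239 + 0.039i - 0.0488j - 0.3776k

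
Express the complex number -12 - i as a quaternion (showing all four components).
-12 - i + 0j + 0k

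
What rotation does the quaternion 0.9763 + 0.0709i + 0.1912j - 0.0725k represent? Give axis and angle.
axis = (0.3276, 0.8834, -0.335), θ = 25°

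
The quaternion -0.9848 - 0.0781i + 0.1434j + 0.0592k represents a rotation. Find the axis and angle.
axis = (-0.4497, 0.8256, 0.3408), θ = 340°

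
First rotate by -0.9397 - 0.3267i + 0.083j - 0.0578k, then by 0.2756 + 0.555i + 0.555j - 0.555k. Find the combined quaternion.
-0.1558 - 0.5976i - 0.2853j + 0.733k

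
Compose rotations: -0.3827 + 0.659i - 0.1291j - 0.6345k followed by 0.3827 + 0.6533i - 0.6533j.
-0.6613 + 0.4167i + 0.6151j + 0.1034k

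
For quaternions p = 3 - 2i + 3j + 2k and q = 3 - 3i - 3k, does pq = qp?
No: pq = 9 - 24i - 3j + 6k ≠ 9 - 6i + 21j - 12k = qp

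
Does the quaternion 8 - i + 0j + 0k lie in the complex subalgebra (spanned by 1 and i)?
Yes. The quaternion 8 - i has j- and k-coefficients y = z = 0, so it lies in the complex subalgebra spanned by 1 and i.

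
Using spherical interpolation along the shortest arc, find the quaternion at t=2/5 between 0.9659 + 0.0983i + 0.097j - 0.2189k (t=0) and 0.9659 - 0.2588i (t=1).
0.9881 - 0.0461i + 0.0594j - 0.134k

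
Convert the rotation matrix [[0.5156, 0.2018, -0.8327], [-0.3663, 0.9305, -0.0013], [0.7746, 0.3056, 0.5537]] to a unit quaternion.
0.866 + 0.0886i - 0.464j - 0.164k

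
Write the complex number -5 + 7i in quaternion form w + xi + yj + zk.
-5 + 7i + 0j + 0k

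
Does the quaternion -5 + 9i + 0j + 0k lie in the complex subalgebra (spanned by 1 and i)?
Yes. The quaternion -5 + 9i has j- and k-coefficients y = z = 0, so it lies in the complex subalgebra spanned by 1 and i.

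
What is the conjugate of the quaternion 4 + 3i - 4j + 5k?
4 - 3i + 4j - 5k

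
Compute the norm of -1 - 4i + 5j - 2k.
√46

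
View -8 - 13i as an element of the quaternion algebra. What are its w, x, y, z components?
-8 - 13i + 0j + 0k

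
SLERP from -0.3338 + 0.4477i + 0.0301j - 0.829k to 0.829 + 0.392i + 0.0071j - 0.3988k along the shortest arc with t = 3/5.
0.438 + 0.5247i + 0.021j - 0.7297k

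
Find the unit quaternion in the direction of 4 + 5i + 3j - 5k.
0.4619 + 0.5774i + 0.3464j - 0.5774k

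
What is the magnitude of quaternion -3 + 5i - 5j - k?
√60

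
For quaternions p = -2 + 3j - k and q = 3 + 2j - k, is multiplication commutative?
No: pq = -13 - i + 5j - k ≠ -13 + i + 5j - k = qp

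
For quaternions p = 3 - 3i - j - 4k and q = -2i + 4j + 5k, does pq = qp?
No: pq = 18 + 5i + 35j + k ≠ 18 - 17i - 11j + 29k = qp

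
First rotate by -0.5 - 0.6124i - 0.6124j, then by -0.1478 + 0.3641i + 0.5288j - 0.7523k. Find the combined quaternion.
0.6207 - 0.5522i + 0.2868j + 0.477k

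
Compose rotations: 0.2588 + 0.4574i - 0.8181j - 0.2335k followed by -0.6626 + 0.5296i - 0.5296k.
-0.5374 - 0.5993i + 0.4235j - 0.4156k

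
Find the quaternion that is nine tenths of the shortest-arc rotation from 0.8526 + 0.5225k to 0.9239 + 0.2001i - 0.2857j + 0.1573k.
0.9278 + 0.1816i - 0.2593j + 0.1974k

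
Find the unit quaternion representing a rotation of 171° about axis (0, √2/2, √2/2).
0.0785 + 0.7049j + 0.7049k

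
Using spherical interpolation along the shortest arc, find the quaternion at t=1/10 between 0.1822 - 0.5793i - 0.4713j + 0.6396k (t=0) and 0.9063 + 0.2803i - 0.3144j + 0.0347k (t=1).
0.3041 - 0.5199i - 0.4996j + 0.6226k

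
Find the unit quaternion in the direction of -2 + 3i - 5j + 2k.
-0.3086 + 0.4629i - 0.7715j + 0.3086k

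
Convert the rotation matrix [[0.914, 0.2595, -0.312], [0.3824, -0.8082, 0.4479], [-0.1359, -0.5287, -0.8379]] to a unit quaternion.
-0.2588 + 0.9434i + 0.1701j - 0.1187k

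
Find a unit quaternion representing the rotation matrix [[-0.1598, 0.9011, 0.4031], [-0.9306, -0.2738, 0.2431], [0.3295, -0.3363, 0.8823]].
0.6018 - 0.2407i + 0.0306j - 0.7609k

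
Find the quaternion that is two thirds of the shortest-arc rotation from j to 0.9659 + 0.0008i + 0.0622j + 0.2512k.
0.8173 + 0.0007i + 0.5355j + 0.2126k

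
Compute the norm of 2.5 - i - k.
2.872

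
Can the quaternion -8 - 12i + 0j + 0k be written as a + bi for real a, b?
Yes. The quaternion -8 - 12i has j- and k-coefficients y = z = 0, so it lies in the complex subalgebra spanned by 1 and i.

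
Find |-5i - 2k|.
√29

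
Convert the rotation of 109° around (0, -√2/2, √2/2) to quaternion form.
0.5807 - 0.5757j + 0.5757k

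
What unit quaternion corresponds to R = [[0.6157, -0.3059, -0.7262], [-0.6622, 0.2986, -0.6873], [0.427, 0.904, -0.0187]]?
0.6884 + 0.5779i - 0.4188j - 0.1294k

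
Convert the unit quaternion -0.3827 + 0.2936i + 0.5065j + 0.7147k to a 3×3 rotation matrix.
[[-0.5347, 0.8444, 0.032], [-0.2496, -0.194, 0.9487], [0.8073, 0.4993, 0.3145]]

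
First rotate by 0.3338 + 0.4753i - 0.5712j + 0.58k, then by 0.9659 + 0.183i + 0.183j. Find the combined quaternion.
0.34 + 0.6263i - 0.5968j + 0.3687k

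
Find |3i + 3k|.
√18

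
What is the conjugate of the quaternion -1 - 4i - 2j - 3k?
-1 + 4i + 2j + 3k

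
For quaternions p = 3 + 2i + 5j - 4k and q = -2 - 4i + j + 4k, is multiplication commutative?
No: pq = 13 + 8i + j + 42k ≠ 13 - 40i - 15j - 2k = qp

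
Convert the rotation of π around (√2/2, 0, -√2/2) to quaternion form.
0.7071i - 0.7071k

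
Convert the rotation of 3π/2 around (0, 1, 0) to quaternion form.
-0.7071 + 0.7071j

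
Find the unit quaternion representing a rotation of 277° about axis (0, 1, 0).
-0.749 + 0.6626j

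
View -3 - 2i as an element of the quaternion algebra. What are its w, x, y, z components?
-3 - 2i + 0j + 0k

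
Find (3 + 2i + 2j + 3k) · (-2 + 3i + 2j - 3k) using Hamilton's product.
-7 - 7i + 17j - 17k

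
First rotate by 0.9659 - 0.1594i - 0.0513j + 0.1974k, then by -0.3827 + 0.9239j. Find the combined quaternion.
-0.3223 + 0.2434i + 0.912j + 0.0717k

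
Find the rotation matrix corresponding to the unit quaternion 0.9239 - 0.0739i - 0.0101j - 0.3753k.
[[0.7181, 0.695, 0.0368], [-0.692, 0.7074, 0.1441], [0.0741, -0.129, 0.9889]]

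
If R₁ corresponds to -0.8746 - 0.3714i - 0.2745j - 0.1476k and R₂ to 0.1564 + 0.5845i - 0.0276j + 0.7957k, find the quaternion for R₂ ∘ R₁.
0.1902 - 0.3468i - 0.228j - 0.8897k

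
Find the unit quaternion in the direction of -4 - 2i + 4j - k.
-0.6576 - 0.3288i + 0.6576j - 0.1644k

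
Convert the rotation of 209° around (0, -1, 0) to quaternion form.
-0.2504 - 0.9681j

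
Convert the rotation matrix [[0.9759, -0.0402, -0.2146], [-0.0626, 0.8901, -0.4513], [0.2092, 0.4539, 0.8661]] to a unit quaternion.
0.9659 + 0.2343i - 0.1097j - 0.0058k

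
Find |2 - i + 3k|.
√14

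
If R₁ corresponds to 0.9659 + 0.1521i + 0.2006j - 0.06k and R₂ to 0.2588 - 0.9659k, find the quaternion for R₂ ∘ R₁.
0.192 + 0.2331i - 0.095j - 0.9485k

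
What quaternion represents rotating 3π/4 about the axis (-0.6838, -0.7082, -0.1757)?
0.3827 - 0.6317i - 0.6543j - 0.1623k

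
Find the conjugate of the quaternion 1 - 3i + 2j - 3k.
1 + 3i - 2j + 3k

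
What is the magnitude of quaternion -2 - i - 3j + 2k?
√18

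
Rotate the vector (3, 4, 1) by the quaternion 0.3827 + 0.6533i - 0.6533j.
(-3.475, -2.475, 2.793)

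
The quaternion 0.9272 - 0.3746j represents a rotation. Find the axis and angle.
axis = (0, -1, 0), θ = 44°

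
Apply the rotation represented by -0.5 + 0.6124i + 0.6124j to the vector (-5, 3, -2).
(2.225, -4.225, -3.899)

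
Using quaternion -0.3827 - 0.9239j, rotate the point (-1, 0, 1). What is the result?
(1.414, 0, 0)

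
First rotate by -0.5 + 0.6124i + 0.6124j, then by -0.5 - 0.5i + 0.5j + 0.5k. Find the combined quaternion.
0.25 - 0.3624i - 0.25j - 0.8624k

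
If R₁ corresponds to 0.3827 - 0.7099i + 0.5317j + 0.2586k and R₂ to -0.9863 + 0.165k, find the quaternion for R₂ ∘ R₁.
-0.4201 + 0.6124i - 0.6415j - 0.1919k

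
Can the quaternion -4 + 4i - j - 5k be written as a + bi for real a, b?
No. The quaternion -4 + 4i - j - 5k has j-coefficient y = -1 and k-coefficient z = -5, not both zero, so it does not lie in the complex subalgebra spanned by 1 and i.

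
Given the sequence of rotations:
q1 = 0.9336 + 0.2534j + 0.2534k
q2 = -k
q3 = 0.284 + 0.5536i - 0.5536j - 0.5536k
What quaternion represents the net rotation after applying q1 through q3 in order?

q2 · q1 = 0.2534 + 0.2534i - 0.9336k
q3 · q2 · q1 = -0.5852 + 0.7291i + 0.2363j - 0.2651k
-0.5852 + 0.7291i + 0.2363j - 0.2651k


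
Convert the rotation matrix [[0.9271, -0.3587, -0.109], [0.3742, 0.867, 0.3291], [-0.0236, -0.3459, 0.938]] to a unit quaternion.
0.9659 - 0.1747i - 0.0221j + 0.1897k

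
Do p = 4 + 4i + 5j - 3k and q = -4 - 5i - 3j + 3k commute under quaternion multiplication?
No: pq = 28 - 30i - 29j + 37k ≠ 28 - 42i - 35j + 11k = qp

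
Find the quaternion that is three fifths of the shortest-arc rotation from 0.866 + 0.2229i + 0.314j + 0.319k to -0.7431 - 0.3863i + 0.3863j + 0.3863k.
0.9155 + 0.3686i - 0.115j - 0.1127k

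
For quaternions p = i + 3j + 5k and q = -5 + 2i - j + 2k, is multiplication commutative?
No: pq = -9 + 6i - 7j - 32k ≠ -9 - 16i - 23j - 18k = qp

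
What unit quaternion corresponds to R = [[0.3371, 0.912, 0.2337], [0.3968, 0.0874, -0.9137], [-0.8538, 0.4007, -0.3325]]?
0.5225 + 0.6289i + 0.5203j - 0.2465k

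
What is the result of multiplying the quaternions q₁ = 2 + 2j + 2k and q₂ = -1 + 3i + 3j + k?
-10 + 2i + 10j - 6k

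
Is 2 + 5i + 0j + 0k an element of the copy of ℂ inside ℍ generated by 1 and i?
Yes. The quaternion 2 + 5i has j- and k-coefficients y = z = 0, so it lies in the complex subalgebra spanned by 1 and i.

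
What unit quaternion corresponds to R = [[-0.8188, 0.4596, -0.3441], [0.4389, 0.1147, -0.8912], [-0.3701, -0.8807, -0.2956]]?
0.0087 + 0.3009i + 0.7465j - 0.5934k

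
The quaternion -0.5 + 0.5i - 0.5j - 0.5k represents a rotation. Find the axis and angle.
axis = (√3/3, -√3/3, -√3/3), θ = 4π/3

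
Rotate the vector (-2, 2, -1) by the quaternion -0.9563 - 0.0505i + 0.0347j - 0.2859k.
(-2.731, 0.693, -1.029)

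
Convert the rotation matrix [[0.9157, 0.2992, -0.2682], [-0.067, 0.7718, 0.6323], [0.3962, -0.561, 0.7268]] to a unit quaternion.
0.9239 - 0.3229i - 0.1798j - 0.0991k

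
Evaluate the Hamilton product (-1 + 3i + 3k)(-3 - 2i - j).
9 - 4i - 5j - 12k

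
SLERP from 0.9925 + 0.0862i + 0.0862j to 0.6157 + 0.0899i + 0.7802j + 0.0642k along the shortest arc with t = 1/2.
0.8758 + 0.0959i + 0.4718j + 0.035k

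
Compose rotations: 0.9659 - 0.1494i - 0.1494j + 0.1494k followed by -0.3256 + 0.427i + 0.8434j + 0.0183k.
-0.1274 + 0.5898i + 0.7968j + 0.0312k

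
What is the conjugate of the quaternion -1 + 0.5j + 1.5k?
-1 - 0.5j - 1.5k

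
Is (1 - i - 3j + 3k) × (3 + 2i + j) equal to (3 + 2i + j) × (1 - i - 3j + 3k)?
No: pq = 8 - 4i - 2j + 14k ≠ 8 + 2i - 14j + 4k = qp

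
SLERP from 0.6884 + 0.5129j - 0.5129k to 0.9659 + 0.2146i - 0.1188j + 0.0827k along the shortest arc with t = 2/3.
0.9717 + 0.1569i + 0.111j - 0.1374k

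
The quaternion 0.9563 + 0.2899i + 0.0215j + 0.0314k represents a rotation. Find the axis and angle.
axis = (0.9915, 0.0735, 0.1074), θ = 34°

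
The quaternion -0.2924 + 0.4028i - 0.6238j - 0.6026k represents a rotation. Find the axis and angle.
axis = (0.4212, -0.6523, -0.6301), θ = 214°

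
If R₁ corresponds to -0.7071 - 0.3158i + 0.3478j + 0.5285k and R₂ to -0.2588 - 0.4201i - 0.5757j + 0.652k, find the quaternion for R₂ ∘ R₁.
-0.094 - 0.1522i + 0.3332j - 0.9257k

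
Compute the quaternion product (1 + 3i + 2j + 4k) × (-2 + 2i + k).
-12 - 2i + j - 11k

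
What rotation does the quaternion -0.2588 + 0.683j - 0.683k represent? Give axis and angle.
axis = (0, √2/2, -√2/2), θ = 7π/6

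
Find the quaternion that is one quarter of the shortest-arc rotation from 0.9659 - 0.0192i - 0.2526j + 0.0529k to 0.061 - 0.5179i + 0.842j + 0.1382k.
0.8362 + 0.1664i - 0.5225j - 0.002k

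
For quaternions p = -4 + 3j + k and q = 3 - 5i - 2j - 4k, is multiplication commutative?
No: pq = -2 + 10i + 12j + 34k ≠ -2 + 30i + 22j + 4k = qp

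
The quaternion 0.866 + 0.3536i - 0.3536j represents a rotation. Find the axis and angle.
axis = (√2/2, -√2/2, 0), θ = π/3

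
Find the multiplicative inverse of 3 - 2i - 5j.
0.0789 + 0.0526i + 0.1316j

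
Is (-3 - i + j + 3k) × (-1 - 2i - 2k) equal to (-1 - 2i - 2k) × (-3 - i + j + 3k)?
No: pq = 7 + 5i - 9j + 5k ≠ 7 + 9i + 7j + k = qp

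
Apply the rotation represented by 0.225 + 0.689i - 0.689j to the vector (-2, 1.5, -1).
(-1.215, 2.285, 0.744)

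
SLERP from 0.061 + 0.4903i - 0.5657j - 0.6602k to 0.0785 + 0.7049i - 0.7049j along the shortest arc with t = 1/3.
0.0711 + 0.5979i - 0.6507j - 0.4626k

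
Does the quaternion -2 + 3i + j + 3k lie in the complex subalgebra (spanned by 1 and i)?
No. The quaternion -2 + 3i + j + 3k has j-coefficient y = 1 and k-coefficient z = 3, not both zero, so it does not lie in the complex subalgebra spanned by 1 and i.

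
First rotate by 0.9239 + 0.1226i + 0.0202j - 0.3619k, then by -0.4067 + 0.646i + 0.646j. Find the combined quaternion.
-0.468 + 0.3132i + 0.8224j + 0.081k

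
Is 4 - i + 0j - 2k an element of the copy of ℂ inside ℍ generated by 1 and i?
No. The quaternion 4 - i - 2k has j-coefficient y = 0 and k-coefficient z = -2, not both zero, so it does not lie in the complex subalgebra spanned by 1 and i.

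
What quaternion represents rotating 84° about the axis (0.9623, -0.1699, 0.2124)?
0.7431 + 0.6439i - 0.1137j + 0.1421k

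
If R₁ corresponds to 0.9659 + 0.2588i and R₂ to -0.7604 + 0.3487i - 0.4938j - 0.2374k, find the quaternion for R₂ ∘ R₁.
-0.8247 + 0.14i - 0.5384j - 0.1015k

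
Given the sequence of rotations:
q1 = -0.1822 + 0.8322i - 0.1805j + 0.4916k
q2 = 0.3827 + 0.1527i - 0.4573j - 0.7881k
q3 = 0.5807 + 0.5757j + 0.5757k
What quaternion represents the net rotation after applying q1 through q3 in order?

q2 · q1 = 0.1081 - 0.0764i - 0.7167j + 0.6847k
q3 · q2 · q1 = 0.0812 + 0.7624i - 0.3979j + 0.5038k
0.0812 + 0.7624i - 0.3979j + 0.5038k


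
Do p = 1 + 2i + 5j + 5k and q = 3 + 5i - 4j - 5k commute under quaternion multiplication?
No: pq = 38 + 6i + 46j - 23k ≠ 38 + 16i - 24j + 43k = qp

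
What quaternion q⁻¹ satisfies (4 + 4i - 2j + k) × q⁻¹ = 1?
0.1081 - 0.1081i + 0.0541j - 0.027k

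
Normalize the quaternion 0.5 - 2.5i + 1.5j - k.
0.1601 - 0.8006i + 0.4804j - 0.3203k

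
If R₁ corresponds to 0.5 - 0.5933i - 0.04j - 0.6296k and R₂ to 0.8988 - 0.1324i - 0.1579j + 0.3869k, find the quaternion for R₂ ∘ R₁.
0.6081 - 0.4846i - 0.4278j - 0.4608k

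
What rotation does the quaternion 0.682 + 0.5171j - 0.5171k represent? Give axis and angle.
axis = (0, √2/2, -√2/2), θ = 94°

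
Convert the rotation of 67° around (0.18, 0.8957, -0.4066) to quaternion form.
0.8339 + 0.0993i + 0.4944j - 0.2244k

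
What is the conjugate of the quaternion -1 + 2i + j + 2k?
-1 - 2i - j - 2k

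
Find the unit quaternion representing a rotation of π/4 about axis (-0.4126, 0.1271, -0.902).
0.9239 - 0.1579i + 0.0486j - 0.3452k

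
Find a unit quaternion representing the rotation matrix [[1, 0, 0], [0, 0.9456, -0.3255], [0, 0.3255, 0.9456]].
0.9863 + 0.165i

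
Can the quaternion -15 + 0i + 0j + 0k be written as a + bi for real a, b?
Yes. The quaternion -15 has j- and k-coefficients y = z = 0, so it lies in the complex subalgebra spanned by 1 and i.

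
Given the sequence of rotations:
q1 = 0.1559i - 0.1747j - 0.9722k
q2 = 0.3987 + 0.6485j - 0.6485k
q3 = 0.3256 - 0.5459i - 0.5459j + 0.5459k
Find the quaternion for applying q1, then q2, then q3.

q2 · q1 = -0.5172 - 0.6816i - 0.1708j - 0.4887k
q3 · q2 · q1 = -0.3669 + 0.4204i - 0.4121j - 0.7203k
-0.3669 + 0.4204i - 0.4121j - 0.7203k


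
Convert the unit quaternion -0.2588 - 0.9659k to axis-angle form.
axis = (0, 0, -1), θ = 7π/6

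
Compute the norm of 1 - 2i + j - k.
√7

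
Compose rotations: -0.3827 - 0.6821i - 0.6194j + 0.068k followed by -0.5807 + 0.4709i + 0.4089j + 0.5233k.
0.7611 + 0.5678i - 0.1858j - 0.2525k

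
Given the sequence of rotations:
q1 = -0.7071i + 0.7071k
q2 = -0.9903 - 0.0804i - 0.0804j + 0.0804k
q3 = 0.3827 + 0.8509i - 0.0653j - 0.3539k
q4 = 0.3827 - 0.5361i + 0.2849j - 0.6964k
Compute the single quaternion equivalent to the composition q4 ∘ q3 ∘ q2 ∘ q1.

q2 · q1 = -0.1137 + 0.6434i - 0.7571k
q3 · q2 · q1 = -0.8589 + 0.1989i + 0.4239j - 0.2075k
q4 · q3 · q2 · q1 = -0.4873 + 0.7727i - 0.3322j + 0.2348k
-0.4873 + 0.7727i - 0.3322j + 0.2348k


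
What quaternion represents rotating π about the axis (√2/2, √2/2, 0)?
0.7071i + 0.7071j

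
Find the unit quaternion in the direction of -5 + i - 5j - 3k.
-0.6455 + 0.1291i - 0.6455j - 0.3873k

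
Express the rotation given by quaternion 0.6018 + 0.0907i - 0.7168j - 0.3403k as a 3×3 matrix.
[[-0.2592, 0.2796, -0.9245], [-0.5396, 0.7519, 0.3787], [0.801, 0.597, -0.0441]]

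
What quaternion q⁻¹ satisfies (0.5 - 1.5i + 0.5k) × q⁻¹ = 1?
0.1818 + 0.5455i - 0.1818k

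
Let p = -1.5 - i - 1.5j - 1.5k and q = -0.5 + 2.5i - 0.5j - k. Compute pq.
1 - 2.5i - 3.25j + 6.5k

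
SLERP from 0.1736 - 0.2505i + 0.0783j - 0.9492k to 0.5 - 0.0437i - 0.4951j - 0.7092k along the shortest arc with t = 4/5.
0.4522 - 0.0911i - 0.3929j - 0.7955k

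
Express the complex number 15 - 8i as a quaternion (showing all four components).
15 - 8i + 0j + 0k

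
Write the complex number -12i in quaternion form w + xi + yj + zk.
0 - 12i + 0j + 0k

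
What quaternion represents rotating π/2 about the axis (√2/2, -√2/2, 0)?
0.7071 + 0.5i - 0.5j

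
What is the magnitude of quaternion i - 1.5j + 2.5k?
3.082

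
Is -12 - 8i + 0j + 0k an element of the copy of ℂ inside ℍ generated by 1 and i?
Yes. The quaternion -12 - 8i has j- and k-coefficients y = z = 0, so it lies in the complex subalgebra spanned by 1 and i.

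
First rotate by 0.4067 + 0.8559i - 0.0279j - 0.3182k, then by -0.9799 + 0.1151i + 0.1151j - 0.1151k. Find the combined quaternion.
-0.5305 - 0.8317i + 0.0123j + 0.1633k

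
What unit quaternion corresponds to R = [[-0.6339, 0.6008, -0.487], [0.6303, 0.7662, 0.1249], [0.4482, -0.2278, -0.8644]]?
-0.2588 + 0.3407i + 0.9034j - 0.0285k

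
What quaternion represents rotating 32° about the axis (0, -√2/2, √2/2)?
0.9613 - 0.1949j + 0.1949k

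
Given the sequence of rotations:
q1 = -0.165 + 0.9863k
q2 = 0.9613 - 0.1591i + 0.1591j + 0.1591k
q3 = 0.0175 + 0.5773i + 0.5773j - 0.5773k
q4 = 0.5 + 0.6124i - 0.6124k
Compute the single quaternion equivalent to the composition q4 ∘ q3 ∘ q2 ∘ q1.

q2 · q1 = -0.3155 + 0.1832i + 0.1307j + 0.9219k
q3 · q2 · q1 = 0.3455 + 0.4287i - 0.8178j + 0.168k
q4 · q3 · q2 · q1 = 0.0131 - 0.0749i - 0.7743j - 0.6284k
0.0131 - 0.0749i - 0.7743j - 0.6284k


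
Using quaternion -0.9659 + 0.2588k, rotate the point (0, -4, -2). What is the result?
(-2, -3.464, -2)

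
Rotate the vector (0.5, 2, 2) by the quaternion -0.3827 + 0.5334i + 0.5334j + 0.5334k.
(2.207, 1.759, 0.534)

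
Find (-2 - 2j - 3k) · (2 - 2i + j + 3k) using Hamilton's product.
7 + i - 16k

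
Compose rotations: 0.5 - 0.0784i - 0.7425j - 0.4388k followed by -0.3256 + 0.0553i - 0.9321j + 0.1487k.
-0.7853 + 0.5726i - 0.2117j + 0.1031k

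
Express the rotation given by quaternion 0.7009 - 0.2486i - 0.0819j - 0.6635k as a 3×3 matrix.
[[0.1061, 0.9708, 0.2151], [-0.8894, -0.0041, 0.4572], [0.4447, -0.2398, 0.863]]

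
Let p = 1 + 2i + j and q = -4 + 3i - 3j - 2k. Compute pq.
-7 - 7i - 3j - 11k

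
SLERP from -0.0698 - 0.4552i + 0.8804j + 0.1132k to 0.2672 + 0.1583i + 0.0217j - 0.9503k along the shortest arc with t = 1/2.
-0.2194 - 0.3995i + 0.5592j + 0.6925k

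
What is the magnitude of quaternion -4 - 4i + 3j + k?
√42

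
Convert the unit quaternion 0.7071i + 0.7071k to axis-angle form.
axis = (√2/2, 0, √2/2), θ = π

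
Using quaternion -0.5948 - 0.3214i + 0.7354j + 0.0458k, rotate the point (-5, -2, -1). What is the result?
(2.17, 1.373, -4.838)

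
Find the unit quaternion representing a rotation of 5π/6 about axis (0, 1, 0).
0.2588 + 0.9659j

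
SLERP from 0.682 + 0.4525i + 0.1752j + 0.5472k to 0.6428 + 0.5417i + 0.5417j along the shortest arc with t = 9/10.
0.6609 + 0.5438i + 0.5138j + 0.0591k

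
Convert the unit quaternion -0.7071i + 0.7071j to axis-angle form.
axis = (-√2/2, √2/2, 0), θ = π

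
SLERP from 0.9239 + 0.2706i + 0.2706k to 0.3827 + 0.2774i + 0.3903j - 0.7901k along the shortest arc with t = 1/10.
0.9409 + 0.2984i + 0.054j + 0.1509k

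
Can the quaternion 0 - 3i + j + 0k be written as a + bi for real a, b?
No. The quaternion -3i + j has j-coefficient y = 1 and k-coefficient z = 0, not both zero, so it does not lie in the complex subalgebra spanned by 1 and i.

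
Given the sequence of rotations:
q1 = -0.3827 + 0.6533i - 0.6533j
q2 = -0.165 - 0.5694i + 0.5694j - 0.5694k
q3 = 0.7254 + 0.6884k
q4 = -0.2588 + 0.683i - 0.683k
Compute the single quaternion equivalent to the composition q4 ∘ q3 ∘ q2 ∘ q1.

q2 · q1 = 0.8071 - 0.2619i - 0.4821j + 0.2179k
q3 · q2 · q1 = 0.4355 + 0.1419i - 0.53j + 0.7137k
q4 · q3 · q2 · q1 = 0.2778 - 0.1013i - 0.4472j - 0.8441k
0.2778 - 0.1013i - 0.4472j - 0.8441k


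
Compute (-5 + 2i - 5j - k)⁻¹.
-0.0909 - 0.0364i + 0.0909j + 0.0182k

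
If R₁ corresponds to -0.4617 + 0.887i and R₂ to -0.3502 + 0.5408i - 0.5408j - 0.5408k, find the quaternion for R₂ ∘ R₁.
-0.318 - 0.5603i - 0.23j + 0.7294k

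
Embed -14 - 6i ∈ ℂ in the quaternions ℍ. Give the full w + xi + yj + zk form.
-14 - 6i + 0j + 0k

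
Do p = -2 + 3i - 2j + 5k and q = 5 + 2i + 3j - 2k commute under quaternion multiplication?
No: pq = 42k ≠ 22i - 32j + 16k = qp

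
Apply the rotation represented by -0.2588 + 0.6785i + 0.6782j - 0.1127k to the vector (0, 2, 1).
(1.22, 0.306, -1.849)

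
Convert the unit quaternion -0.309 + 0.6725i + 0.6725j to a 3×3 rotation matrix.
[[0.0955, 0.9045, -0.4156], [0.9045, 0.0955, 0.4156], [0.4156, -0.4156, -0.809]]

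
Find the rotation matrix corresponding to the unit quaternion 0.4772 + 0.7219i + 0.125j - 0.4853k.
[[0.4977, 0.6436, -0.5814], [-0.2827, -0.5133, -0.8103], [-0.82, 0.5677, -0.0735]]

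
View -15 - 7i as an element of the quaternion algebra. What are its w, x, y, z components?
-15 - 7i + 0j + 0k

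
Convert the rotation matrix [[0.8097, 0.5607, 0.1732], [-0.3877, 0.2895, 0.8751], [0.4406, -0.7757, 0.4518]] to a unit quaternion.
0.7986 - 0.5168i - 0.0837j - 0.2969k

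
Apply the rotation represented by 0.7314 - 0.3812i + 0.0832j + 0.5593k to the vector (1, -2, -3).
(3.038, -1.365, -1.706)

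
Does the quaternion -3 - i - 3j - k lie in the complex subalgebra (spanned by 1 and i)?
No. The quaternion -3 - i - 3j - k has j-coefficient y = -3 and k-coefficient z = -1, not both zero, so it does not lie in the complex subalgebra spanned by 1 and i.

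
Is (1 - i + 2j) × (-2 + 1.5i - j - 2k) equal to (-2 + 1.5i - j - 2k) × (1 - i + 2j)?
No: pq = 1.5 - 0.5i - 7j - 4k ≠ 1.5 + 7.5i - 3j = qp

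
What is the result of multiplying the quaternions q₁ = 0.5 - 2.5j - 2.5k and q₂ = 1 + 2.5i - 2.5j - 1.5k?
-9.5 - 1.25i - 10j + 3k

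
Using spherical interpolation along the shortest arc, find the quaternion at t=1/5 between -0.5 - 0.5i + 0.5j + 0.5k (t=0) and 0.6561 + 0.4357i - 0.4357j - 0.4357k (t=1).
-0.5329 - 0.4885i + 0.4885j + 0.4885k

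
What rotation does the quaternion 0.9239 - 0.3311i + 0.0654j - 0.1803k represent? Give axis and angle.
axis = (-0.8653, 0.1709, -0.4712), θ = π/4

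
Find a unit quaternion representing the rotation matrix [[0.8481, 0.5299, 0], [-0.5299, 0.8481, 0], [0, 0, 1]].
0.9613 - 0.2756k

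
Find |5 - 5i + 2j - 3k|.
√63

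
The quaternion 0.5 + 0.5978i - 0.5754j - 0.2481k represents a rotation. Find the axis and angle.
axis = (0.6903, -0.6644, -0.2865), θ = 2π/3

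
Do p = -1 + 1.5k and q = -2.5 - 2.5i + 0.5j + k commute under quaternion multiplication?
No: pq = 1 + 1.75i - 4.25j - 4.75k ≠ 1 + 3.25i + 3.25j - 4.75k = qp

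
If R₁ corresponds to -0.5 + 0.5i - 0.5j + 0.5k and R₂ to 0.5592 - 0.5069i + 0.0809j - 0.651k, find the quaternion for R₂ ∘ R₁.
0.3398 + 0.248i - 0.3921j + 0.8181k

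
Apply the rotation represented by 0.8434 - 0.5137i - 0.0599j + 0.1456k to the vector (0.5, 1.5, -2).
(0.7, -0.9, -2.28)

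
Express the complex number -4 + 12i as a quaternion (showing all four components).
-4 + 12i + 0j + 0k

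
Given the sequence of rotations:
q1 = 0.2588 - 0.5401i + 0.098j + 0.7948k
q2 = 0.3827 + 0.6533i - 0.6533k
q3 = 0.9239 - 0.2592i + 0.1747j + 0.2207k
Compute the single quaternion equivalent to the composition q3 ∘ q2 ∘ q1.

q2 · q1 = 0.9711 + 0.0264i - 0.1289j + 0.1991k
q3 · q2 · q1 = 0.8826 - 0.1641i + 0.108j + 0.4271k
0.8826 - 0.1641i + 0.108j + 0.4271k


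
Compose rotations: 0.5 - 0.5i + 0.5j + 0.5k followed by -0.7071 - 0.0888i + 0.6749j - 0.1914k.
-0.6397 + 0.7423i + 0.124j - 0.1562k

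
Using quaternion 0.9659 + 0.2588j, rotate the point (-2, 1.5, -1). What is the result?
(-2.232, 1.5, 0.134)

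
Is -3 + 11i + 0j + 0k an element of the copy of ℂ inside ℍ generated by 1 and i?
Yes. The quaternion -3 + 11i has j- and k-coefficients y = z = 0, so it lies in the complex subalgebra spanned by 1 and i.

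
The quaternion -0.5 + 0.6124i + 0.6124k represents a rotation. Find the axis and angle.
axis = (√2/2, 0, √2/2), θ = 4π/3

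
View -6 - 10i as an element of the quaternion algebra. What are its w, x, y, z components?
-6 - 10i + 0j + 0k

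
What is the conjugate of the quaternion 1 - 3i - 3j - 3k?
1 + 3i + 3j + 3k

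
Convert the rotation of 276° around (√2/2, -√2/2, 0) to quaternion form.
-0.7431 + 0.4731i - 0.4731j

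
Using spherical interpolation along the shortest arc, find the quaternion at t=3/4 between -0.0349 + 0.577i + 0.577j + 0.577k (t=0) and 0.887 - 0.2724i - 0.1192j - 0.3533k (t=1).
-0.7406 + 0.3995i + 0.2734j + 0.466k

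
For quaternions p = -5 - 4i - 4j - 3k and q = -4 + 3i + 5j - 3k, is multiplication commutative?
No: pq = 43 + 28i - 30j + 19k ≠ 43 - 26i + 12j + 35k = qp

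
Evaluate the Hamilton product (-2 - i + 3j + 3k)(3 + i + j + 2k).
-14 - 2i + 12j + k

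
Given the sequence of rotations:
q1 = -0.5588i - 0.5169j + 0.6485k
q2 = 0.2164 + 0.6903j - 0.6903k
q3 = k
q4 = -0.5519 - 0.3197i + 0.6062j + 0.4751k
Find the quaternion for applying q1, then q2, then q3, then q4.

q2 · q1 = 0.8045 - 0.0301i + 0.2739j + 0.5261k
q3 · q2 · q1 = -0.5261 - 0.2739i - 0.0301j + 0.8045k
q4 · q3 · q2 · q1 = -0.1612 + 0.8213i - 0.1752j - 0.5183k
-0.1612 + 0.8213i - 0.1752j - 0.5183k


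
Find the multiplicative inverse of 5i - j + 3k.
-0.1429i + 0.0286j - 0.0857k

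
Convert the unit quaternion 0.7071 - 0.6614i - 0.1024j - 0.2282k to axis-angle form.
axis = (-0.9354, -0.1448, -0.3227), θ = π/2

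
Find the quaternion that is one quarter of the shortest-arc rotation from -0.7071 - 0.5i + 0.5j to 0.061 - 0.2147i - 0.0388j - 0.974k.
-0.6217 - 0.5357i + 0.4412j - 0.363k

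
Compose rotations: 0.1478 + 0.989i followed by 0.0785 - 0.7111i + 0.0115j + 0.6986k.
0.7149 - 0.0275i + 0.6926j + 0.0919k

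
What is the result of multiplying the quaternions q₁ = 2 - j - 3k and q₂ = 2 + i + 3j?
7 + 11i + j - 5k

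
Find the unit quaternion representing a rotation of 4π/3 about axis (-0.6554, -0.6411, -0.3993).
-0.5 - 0.5676i - 0.5552j - 0.3458k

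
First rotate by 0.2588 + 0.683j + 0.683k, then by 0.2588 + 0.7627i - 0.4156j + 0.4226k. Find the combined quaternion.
0.0622 - 0.3751i - 0.4517j + 0.8071k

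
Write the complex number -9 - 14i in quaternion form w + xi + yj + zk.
-9 - 14i + 0j + 0k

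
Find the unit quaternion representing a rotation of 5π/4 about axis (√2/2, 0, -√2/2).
-0.3827 + 0.6533i - 0.6533k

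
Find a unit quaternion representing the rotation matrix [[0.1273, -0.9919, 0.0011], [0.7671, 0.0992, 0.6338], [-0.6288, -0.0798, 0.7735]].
0.7071 - 0.2523i + 0.2227j + 0.6219k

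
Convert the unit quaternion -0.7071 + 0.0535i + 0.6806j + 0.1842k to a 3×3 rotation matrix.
[[0.0057, 0.3333, -0.9428], [-0.1877, 0.9264, 0.3264], [0.9822, 0.1751, 0.0678]]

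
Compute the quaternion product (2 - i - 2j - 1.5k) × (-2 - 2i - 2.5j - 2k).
-14 - 1.75i - 2.5k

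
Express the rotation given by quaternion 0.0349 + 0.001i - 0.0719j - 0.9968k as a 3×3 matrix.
[[-0.9976, 0.0694, -0.007], [-0.0697, -0.9872, 0.1433], [0.003, 0.1434, 0.9897]]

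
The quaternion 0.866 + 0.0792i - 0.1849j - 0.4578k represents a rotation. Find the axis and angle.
axis = (0.1584, -0.3698, -0.9155), θ = π/3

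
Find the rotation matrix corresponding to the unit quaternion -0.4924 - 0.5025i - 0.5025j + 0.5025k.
[[-0.01, 0.9999, -0.0102], [0.0102, -0.01, -0.9999], [-0.9999, -0.0102, -0.01]]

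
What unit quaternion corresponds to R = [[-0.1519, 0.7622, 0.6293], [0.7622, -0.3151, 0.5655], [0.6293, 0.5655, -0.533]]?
0.6512i + 0.5852j + 0.4832k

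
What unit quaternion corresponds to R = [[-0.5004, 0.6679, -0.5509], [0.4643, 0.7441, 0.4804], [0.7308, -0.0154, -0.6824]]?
-0.3746 + 0.3309i + 0.8554j + 0.1359k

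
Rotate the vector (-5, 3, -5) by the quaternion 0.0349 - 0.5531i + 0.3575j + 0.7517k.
(4.618, -3.391, 5.116)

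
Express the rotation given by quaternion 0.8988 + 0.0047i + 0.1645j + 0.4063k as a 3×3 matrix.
[[0.6157, -0.7288, 0.2995], [0.7319, 0.6698, 0.1252], [-0.2919, 0.1421, 0.9458]]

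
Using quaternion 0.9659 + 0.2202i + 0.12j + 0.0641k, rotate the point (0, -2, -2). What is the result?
(-0.378, -0.97, -2.63)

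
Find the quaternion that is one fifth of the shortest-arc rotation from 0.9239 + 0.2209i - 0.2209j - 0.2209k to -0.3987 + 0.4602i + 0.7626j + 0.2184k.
0.8914 + 0.0788i - 0.3744j - 0.2429k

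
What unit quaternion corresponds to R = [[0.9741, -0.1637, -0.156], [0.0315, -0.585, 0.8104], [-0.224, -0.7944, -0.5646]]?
-0.454 + 0.8837i - 0.0374j - 0.1075k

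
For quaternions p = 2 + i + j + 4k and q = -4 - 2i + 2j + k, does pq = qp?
No: pq = -12 - 15i - 9j - 10k ≠ -12 - i + 9j - 18k = qp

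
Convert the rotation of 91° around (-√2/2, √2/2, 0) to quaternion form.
0.7009 - 0.5043i + 0.5043j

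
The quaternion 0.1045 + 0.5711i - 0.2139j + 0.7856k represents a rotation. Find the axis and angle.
axis = (0.5742, -0.2151, 0.7899), θ = 168°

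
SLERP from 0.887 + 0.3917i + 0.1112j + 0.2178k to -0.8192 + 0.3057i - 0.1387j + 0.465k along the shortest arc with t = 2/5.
0.9802 + 0.1218i + 0.1397j - 0.0698k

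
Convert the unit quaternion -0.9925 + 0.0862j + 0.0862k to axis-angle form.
axis = (0, √2/2, √2/2), θ = 346°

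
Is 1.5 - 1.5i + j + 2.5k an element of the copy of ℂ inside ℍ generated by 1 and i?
No. The quaternion 1.5 - 1.5i + j + 2.5k has j-coefficient y = 1 and k-coefficient z = 2.5, not both zero, so it does not lie in the complex subalgebra spanned by 1 and i.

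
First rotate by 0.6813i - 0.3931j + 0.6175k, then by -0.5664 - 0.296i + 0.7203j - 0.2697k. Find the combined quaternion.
0.6514 - 0.0471i + 0.2217j - 0.7241k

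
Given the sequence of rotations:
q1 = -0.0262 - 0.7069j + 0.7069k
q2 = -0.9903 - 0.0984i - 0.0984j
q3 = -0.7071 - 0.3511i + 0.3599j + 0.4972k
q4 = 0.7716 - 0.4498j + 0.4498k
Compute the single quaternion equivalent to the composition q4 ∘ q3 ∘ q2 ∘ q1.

q2 · q1 = -0.0436 - 0.067i + 0.7722j - 0.6305k
q3 · q2 · q1 = 0.0429 - 0.5482i - 0.8164j + 0.1771k
q4 · q3 · q2 · q1 = -0.4138 - 0.1354i - 0.8958j - 0.0906k
-0.4138 - 0.1354i - 0.8958j - 0.0906k


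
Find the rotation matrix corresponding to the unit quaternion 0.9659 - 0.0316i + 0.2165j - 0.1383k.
[[0.868, 0.2535, 0.427], [-0.2809, 0.9597, 0.0012], [-0.4095, -0.1209, 0.9043]]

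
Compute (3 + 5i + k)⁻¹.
0.0857 - 0.1429i - 0.0286k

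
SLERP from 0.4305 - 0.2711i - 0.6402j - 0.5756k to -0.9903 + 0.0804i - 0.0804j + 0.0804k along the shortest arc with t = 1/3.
0.7243 - 0.2367i - 0.4497j - 0.466k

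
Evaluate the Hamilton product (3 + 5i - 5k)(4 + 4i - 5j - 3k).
-23 + 7i - 20j - 54k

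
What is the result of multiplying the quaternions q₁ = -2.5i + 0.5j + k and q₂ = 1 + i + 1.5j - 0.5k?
2.25 - 4.25i + 0.25j - 3.25k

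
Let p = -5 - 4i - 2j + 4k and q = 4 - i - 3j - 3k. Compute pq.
-18 + 7i - 9j + 41k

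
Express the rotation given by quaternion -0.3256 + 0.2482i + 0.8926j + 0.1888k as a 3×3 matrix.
[[-0.6648, 0.566, -0.4875], [0.3201, 0.8055, 0.4987], [0.675, 0.1754, -0.7167]]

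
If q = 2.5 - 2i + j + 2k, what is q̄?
2.5 + 2i - j - 2k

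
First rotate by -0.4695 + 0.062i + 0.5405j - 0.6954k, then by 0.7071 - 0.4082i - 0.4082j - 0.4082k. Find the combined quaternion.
-0.3699 + 0.74i + 0.2647j - 0.4954k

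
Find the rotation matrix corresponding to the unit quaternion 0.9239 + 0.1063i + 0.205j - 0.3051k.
[[0.7298, 0.6073, 0.3139], [-0.5202, 0.7912, -0.3215], [-0.4437, 0.0713, 0.8934]]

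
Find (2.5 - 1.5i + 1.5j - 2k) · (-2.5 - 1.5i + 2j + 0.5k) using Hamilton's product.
-10.5 + 4.75i + 5j + 5.5k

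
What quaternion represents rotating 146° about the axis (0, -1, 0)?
0.2924 - 0.9563j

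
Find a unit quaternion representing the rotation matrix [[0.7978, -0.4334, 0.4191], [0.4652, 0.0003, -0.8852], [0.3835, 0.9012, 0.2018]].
0.7071 + 0.6316i + 0.0126j + 0.3177k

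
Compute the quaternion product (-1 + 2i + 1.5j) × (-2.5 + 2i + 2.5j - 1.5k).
-5.25 - 9.25i - 3.25j + 3.5k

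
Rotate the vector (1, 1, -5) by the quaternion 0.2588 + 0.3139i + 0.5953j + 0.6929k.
(-4.37, -2.737, 0.643)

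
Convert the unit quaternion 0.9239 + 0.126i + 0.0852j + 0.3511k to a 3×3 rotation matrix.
[[0.7389, -0.6273, 0.2459], [0.6702, 0.7217, -0.173], [-0.069, 0.2927, 0.9537]]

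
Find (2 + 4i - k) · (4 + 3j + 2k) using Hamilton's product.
10 + 19i - 2j + 12k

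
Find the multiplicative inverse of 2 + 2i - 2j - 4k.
0.0714 - 0.0714i + 0.0714j + 0.1429k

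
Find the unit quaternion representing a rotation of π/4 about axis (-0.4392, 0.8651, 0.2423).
0.9239 - 0.1681i + 0.3311j + 0.0927k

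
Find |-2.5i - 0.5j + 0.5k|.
2.598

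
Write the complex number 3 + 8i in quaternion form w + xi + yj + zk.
3 + 8i + 0j + 0k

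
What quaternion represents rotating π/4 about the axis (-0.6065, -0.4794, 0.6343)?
0.9239 - 0.2321i - 0.1835j + 0.2427k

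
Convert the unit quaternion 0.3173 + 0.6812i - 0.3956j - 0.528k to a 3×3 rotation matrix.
[[0.1294, -0.2039, -0.9704], [-0.874, -0.4856, -0.0145], [-0.4683, 0.85, -0.2411]]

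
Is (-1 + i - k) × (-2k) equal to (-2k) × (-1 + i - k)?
No: pq = -2 + 2j + 2k ≠ -2 - 2j + 2k = qp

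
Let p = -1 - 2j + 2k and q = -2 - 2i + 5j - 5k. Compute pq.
22 + 2i - 5j - 3k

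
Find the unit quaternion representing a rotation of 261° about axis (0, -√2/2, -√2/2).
-0.6494 - 0.5377j - 0.5377k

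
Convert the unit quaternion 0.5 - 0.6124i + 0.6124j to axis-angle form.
axis = (-√2/2, √2/2, 0), θ = 2π/3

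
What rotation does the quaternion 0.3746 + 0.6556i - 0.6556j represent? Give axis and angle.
axis = (√2/2, -√2/2, 0), θ = 136°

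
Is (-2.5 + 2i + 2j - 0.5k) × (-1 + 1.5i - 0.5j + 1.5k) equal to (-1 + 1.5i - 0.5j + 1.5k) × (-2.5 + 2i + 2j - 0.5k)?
No: pq = 1.25 - 3i - 4.5j - 7.25k ≠ 1.25 - 8.5i + 3j + 0.75k = qp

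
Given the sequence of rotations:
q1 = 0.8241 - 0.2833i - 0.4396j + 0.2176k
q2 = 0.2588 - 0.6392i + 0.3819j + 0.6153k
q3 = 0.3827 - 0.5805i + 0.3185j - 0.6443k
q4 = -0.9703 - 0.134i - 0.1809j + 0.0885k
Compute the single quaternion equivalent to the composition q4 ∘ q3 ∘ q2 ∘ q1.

q2 · q1 = 0.0662 - 0.2465i + 0.1657j + 0.9526k
q3 · q2 · q1 = 0.4432 + 0.2774i + 0.7963j + 0.3042k
q4 · q3 · q2 · q1 = -0.2757 - 0.4541i - 0.7875j - 0.3125k
-0.2757 - 0.4541i - 0.7875j - 0.3125k


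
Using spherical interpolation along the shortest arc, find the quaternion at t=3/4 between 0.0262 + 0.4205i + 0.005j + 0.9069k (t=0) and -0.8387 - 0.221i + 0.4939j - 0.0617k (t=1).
0.7477 + 0.341i - 0.4332j + 0.3702k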